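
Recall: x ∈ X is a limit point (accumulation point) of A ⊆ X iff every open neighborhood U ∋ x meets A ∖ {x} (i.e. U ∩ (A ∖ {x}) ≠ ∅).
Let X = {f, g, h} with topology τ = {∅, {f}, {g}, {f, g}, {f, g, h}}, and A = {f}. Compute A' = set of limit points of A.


A' = {h}

For each x ∈ X, list the open sets U ∈ τ with x ∈ U, then check whether U ∩ (A ∖ {x}) ≠ ∅ for every such U.
  x = f: open {f} ∋ x has {f} ∩ (A ∖ {f}) = ∅, so x is NOT a limit point.
  x = g: open {g} ∋ x has {g} ∩ (A ∖ {g}) = ∅, so x is NOT a limit point.
  x = h: opens ∋ x are {f, g, h}; each meets A ∖ {h}, so x IS a limit point.
Collecting: A' = {h}.


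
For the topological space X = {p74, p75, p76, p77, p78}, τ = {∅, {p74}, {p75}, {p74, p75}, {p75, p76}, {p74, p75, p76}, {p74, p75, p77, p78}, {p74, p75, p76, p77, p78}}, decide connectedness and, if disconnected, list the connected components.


(X, τ) is connected.

Find clopen sets (U ∈ τ with X ∖ U ∈ τ):
  U = ∅, X ∖ U = {p74, p75, p76, p77, p78} — both open, so U is clopen.
  U = {p74, p75, p76, p77, p78}, X ∖ U = ∅ — both open, so U is clopen.
Only trivial clopens (∅ and X) exist, so (X, τ) is connected.
Compute connected components by grouping points that agree on all clopens:
  component: {p74, p75, p76, p77, p78}


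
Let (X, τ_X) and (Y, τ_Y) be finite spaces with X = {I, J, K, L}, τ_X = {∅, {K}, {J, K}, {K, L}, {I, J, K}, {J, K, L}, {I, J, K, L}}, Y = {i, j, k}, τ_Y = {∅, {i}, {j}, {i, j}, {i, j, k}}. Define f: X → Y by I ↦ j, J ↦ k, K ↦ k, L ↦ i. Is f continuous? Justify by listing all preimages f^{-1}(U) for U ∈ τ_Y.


f is NOT continuous.

Compute f^{-1}(U) for each U ∈ τ_Y:
  U = ∅: f^{-1}(U) = ∅ ∈ τ_X ✓.
  U = {i}: f^{-1}(U) = {L} ∉ τ_X ✗.
  U = {j}: f^{-1}(U) = {I} ∉ τ_X ✗.
  U = {i, j}: f^{-1}(U) = {I, L} ∉ τ_X ✗.
  U = {i, j, k}: f^{-1}(U) = {I, J, K, L} ∈ τ_X ✓.
Found U = {i} with f^{-1}(U) = {L} not in τ_X. Therefore f is NOT continuous.


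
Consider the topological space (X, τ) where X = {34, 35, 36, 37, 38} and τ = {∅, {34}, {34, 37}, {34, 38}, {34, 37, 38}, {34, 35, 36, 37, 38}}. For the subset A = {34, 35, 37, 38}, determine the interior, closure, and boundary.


int(A) = {34, 37, 38}, cl(A) = {34, 35, 36, 37, 38}, ∂A = {35, 36}.

Closed sets in (X, τ) are complements of opens:
  closed(X, τ) = {∅, {35, 36}, {35, 36, 37}, {35, 36, 38}, {35, 36, 37, 38}, {34, 35, 36, 37, 38}}.
int(A) = ⋃ {U ∈ τ : U ⊆ A}. Opens contained in A: ∅, {34}, {34, 37}, {34, 38}, {34, 37, 38}.
Taking the union of these: int(A) = {34, 37, 38}.
cl(A) = ⋂ {C closed : A ⊆ C}. Closed sets containing A: {34, 35, 36, 37, 38}.
Intersecting these: cl(A) = {34, 35, 36, 37, 38}.
∂A = cl(A) ∖ int(A) = {34, 35, 36, 37, 38} ∖ {34, 37, 38} = {35, 36}.


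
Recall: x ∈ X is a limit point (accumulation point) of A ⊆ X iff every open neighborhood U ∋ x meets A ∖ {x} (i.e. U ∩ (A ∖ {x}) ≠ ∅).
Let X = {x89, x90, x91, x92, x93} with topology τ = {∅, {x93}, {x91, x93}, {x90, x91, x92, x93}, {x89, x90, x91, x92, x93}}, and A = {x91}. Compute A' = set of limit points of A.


A' = {x89, x90, x92}

For each x ∈ X, list the open sets U ∈ τ with x ∈ U, then check whether U ∩ (A ∖ {x}) ≠ ∅ for every such U.
  x = x89: opens ∋ x are {x89, x90, x91, x92, x93}; each meets A ∖ {x89}, so x IS a limit point.
  x = x90: opens ∋ x are {x90, x91, x92, x93}, {x89, x90, x91, x92, x93}; each meets A ∖ {x90}, so x IS a limit point.
  x = x91: open {x91, x93} ∋ x has {x91, x93} ∩ (A ∖ {x91}) = ∅, so x is NOT a limit point.
  x = x92: opens ∋ x are {x90, x91, x92, x93}, {x89, x90, x91, x92, x93}; each meets A ∖ {x92}, so x IS a limit point.
  x = x93: open {x93} ∋ x has {x93} ∩ (A ∖ {x93}) = ∅, so x is NOT a limit point.
Collecting: A' = {x89, x90, x92}.


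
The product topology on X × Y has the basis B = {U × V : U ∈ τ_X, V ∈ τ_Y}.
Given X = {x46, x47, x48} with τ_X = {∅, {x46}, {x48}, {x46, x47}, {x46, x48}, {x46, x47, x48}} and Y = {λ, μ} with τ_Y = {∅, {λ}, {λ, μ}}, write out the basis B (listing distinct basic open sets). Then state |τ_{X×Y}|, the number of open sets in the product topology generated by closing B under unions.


Basis B = {∅ × ∅, {x46} × {λ}, {x48} × {λ}, {x46} × {λ, μ}, {x46, x47} × {λ}, {x46, x48} × {λ}, {x48} × {λ, μ}, {x46, x47, x48} × {λ}, {x46, x47} × {λ, μ}, {x46, x48} × {λ, μ}, {x46, x47, x48} × {λ, μ}}; |τ_{X×Y}| = 18.

Enumerate products U × V with U ∈ τ_X, V ∈ τ_Y (deduplicated):
  ∅ × ∅ = {} (∅)
  {x46} × {λ} = {(x46,λ)}
  {x48} × {λ} = {(x48,λ)}
  {x46} × {λ, μ} = {(x46,λ), (x46,μ)}
  {x46, x47} × {λ} = {(x46,λ), (x47,λ)}
  {x46, x48} × {λ} = {(x46,λ), (x48,λ)}
  {x48} × {λ, μ} = {(x48,λ), (x48,μ)}
  {x46, x47, x48} × {λ} = {(x46,λ), (x47,λ), (x48,λ)}
  {x46, x47} × {λ, μ} = {(x46,λ), (x46,μ), (x47,λ), (x47,μ)}
  {x46, x48} × {λ, μ} = {(x46,λ), (x46,μ), (x48,λ), (x48,μ)}
  {x46, x47, x48} × {λ, μ} = {(x46,λ), (x46,μ), (x47,λ), (x47,μ), (x48,λ), (x48,μ)}
These 11 distinct sets form the basis B.
Close under arbitrary unions to get τ_{X×Y}; counting gives |τ_{X×Y}| = 18.


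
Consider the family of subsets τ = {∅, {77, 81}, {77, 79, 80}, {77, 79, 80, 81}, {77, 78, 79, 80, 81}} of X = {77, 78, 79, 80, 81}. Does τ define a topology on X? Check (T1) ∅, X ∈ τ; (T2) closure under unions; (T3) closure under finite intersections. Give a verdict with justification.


τ is NOT a topology on X.

Axiom (T1): ∅ ∈ τ? Yes; X ∈ τ? Yes.
Axiom (T2/T3): check pairwise unions and intersections of members of τ.
Counterexample for (T3): {77, 81} ∩ {77, 79, 80} = {77} ∉ τ. Therefore τ is NOT a topology.


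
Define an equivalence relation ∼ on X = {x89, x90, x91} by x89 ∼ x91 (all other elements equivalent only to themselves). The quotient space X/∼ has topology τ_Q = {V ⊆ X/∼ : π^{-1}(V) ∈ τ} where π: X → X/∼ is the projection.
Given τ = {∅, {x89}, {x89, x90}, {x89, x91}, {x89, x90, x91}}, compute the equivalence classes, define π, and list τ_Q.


X/∼ = {[x89=x91], [x90]}; |τ_Q| = 3.

Equivalence classes: [x89=x91], [x90].
Quotient map π: X → X/∼ sends x89 ↦ [x89=x91], x90 ↦ [x90], x91 ↦ [x89=x91].
For each subset V ⊆ X/∼, compute π^{-1}(V) ⊆ X and check whether π^{-1}(V) ∈ τ. V is open in τ_Q iff π^{-1}(V) ∈ τ.
  V = {}: π^{-1}(V) = ∅ ∈ τ ✓.
  V = {[x89=x91]}: π^{-1}(V) = {x89, x91} ∈ τ ✓.
  V = {[x90]}: π^{-1}(V) = {x90} ∉ τ ✗.
  V = {[x89=x91], [x90]}: π^{-1}(V) = {x89, x90, x91} ∈ τ ✓.
Open sets in the quotient: τ_Q = {{}, {[x89=x91]}, {[x89=x91], [x90]}} (3 elements).


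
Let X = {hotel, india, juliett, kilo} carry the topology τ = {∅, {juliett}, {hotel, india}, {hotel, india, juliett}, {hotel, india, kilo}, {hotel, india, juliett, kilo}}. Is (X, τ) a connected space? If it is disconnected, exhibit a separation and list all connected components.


(X, τ) is disconnected; components = [{juliett}, {hotel, india, kilo}].

Find clopen sets (U ∈ τ with X ∖ U ∈ τ):
  U = ∅, X ∖ U = {hotel, india, juliett, kilo} — both open, so U is clopen.
  U = {juliett}, X ∖ U = {hotel, india, kilo} — both open, so U is clopen.
  U = {hotel, india, kilo}, X ∖ U = {juliett} — both open, so U is clopen.
  U = {hotel, india, juliett, kilo}, X ∖ U = ∅ — both open, so U is clopen.
Nontrivial clopen(s) exist: e.g. {juliett}. So (X, τ) is disconnected.
Compute connected components by grouping points that agree on all clopens:
  component: {juliett}
  component: {hotel, india, kilo}


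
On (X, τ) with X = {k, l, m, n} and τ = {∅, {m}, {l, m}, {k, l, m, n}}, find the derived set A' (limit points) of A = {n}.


A' = {k}

For each x ∈ X, list the open sets U ∈ τ with x ∈ U, then check whether U ∩ (A ∖ {x}) ≠ ∅ for every such U.
  x = k: opens ∋ x are {k, l, m, n}; each meets A ∖ {k}, so x IS a limit point.
  x = l: open {l, m} ∋ x has {l, m} ∩ (A ∖ {l}) = ∅, so x is NOT a limit point.
  x = m: open {m} ∋ x has {m} ∩ (A ∖ {m}) = ∅, so x is NOT a limit point.
  x = n: open {k, l, m, n} ∋ x has {k, l, m, n} ∩ (A ∖ {n}) = ∅, so x is NOT a limit point.
Collecting: A' = {k}.


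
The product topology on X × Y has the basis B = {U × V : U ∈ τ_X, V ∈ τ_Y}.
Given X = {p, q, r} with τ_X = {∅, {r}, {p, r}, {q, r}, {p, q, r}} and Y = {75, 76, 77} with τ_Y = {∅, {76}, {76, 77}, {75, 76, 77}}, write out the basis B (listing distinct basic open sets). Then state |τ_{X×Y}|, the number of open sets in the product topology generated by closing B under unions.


Basis B = {∅ × ∅, {r} × {76}, {p, r} × {76}, {q, r} × {76}, {r} × {76, 77}, {p, q, r} × {76}, {r} × {75, 76, 77}, {p, r} × {76, 77}, {q, r} × {76, 77}, {p, r} × {75, 76, 77}, {p, q, r} × {76, 77}, {q, r} × {75, 76, 77}, {p, q, r} × {75, 76, 77}}; |τ_{X×Y}| = 30.

Enumerate products U × V with U ∈ τ_X, V ∈ τ_Y (deduplicated):
  ∅ × ∅ = {} (∅)
  {r} × {76} = {(r,76)}
  {p, r} × {76} = {(p,76), (r,76)}
  {q, r} × {76} = {(q,76), (r,76)}
  {r} × {76, 77} = {(r,76), (r,77)}
  {p, q, r} × {76} = {(p,76), (q,76), (r,76)}
  {r} × {75, 76, 77} = {(r,75), (r,76), (r,77)}
  {p, r} × {76, 77} = {(p,76), (p,77), (r,76), (r,77)}
  {q, r} × {76, 77} = {(q,76), (q,77), (r,76), (r,77)}
  {p, r} × {75, 76, 77} = {(p,75), (p,76), (p,77), (r,75), (r,76), (r,77)}
  {p, q, r} × {76, 77} = {(p,76), (p,77), (q,76), (q,77), (r,76), (r,77)}
  {q, r} × {75, 76, 77} = {(q,75), (q,76), (q,77), (r,75), (r,76), (r,77)}
  {p, q, r} × {75, 76, 77} = {(p,75), (p,76), (p,77), (q,75), (q,76), (q,77), (r,75), (r,76), (r,77)}
These 13 distinct sets form the basis B.
Close under arbitrary unions to get τ_{X×Y}; counting gives |τ_{X×Y}| = 30.


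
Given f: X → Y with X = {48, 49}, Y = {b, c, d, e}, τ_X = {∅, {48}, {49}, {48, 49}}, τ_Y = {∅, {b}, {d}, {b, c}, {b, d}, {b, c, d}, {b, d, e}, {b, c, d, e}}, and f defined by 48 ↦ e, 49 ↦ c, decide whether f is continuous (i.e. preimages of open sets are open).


f IS continuous.

Compute f^{-1}(U) for each U ∈ τ_Y:
  U = ∅: f^{-1}(U) = ∅ ∈ τ_X ✓.
  U = {b}: f^{-1}(U) = ∅ ∈ τ_X ✓.
  U = {d}: f^{-1}(U) = ∅ ∈ τ_X ✓.
  U = {b, c}: f^{-1}(U) = {49} ∈ τ_X ✓.
  U = {b, d}: f^{-1}(U) = ∅ ∈ τ_X ✓.
  U = {b, c, d}: f^{-1}(U) = {49} ∈ τ_X ✓.
  U = {b, d, e}: f^{-1}(U) = {48} ∈ τ_X ✓.
  U = {b, c, d, e}: f^{-1}(U) = {48, 49} ∈ τ_X ✓.
Every preimage lies in τ_X, so f IS continuous.


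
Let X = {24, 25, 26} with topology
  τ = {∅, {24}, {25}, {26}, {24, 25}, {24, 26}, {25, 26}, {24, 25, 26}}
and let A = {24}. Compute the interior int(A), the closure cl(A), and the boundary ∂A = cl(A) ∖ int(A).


int(A) = {24}, cl(A) = {24}, ∂A = ∅.

Closed sets in (X, τ) are complements of opens:
  closed(X, τ) = {∅, {24}, {25}, {26}, {24, 25}, {24, 26}, {25, 26}, {24, 25, 26}}.
int(A) = ⋃ {U ∈ τ : U ⊆ A}. Opens contained in A: ∅, {24}.
Taking the union of these: int(A) = {24}.
cl(A) = ⋂ {C closed : A ⊆ C}. Closed sets containing A: {24}, {24, 25}, {24, 26}, {24, 25, 26}.
Intersecting these: cl(A) = {24}.
∂A = cl(A) ∖ int(A) = {24} ∖ {24} = ∅.


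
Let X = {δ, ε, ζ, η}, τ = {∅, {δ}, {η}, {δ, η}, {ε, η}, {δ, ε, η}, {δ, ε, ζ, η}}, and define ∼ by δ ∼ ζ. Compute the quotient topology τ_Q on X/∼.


X/∼ = {[δ=ζ], [ε], [η]}; |τ_Q| = 4.

Equivalence classes: [δ=ζ], [ε], [η].
Quotient map π: X → X/∼ sends δ ↦ [δ=ζ], ε ↦ [ε], ζ ↦ [δ=ζ], η ↦ [η].
For each subset V ⊆ X/∼, compute π^{-1}(V) ⊆ X and check whether π^{-1}(V) ∈ τ. V is open in τ_Q iff π^{-1}(V) ∈ τ.
  V = {}: π^{-1}(V) = ∅ ∈ τ ✓.
  V = {[δ=ζ]}: π^{-1}(V) = {δ, ζ} ∉ τ ✗.
  V = {[ε]}: π^{-1}(V) = {ε} ∉ τ ✗.
  V = {[δ=ζ], [ε]}: π^{-1}(V) = {δ, ε, ζ} ∉ τ ✗.
  V = {[η]}: π^{-1}(V) = {η} ∈ τ ✓.
  V = {[δ=ζ], [η]}: π^{-1}(V) = {δ, ζ, η} ∉ τ ✗.
  V = {[ε], [η]}: π^{-1}(V) = {ε, η} ∈ τ ✓.
  V = {[δ=ζ], [ε], [η]}: π^{-1}(V) = {δ, ε, ζ, η} ∈ τ ✓.
Open sets in the quotient: τ_Q = {{}, {[η]}, {[ε], [η]}, {[δ=ζ], [ε], [η]}} (4 elements).


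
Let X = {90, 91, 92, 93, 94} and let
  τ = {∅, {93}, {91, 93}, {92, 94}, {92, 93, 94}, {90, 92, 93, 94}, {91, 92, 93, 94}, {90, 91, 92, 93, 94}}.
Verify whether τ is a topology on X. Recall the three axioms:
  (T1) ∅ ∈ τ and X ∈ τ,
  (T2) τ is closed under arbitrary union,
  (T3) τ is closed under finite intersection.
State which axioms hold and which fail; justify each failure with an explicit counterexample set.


τ IS a topology on X.

Axiom (T1): ∅ ∈ τ? Yes; X ∈ τ? Yes.
Axiom (T2/T3): check pairwise unions and intersections of members of τ.
All pairwise intersections and unions checked — each lies in τ. Therefore τ satisfies (T1), (T2), (T3): it IS a topology on X.


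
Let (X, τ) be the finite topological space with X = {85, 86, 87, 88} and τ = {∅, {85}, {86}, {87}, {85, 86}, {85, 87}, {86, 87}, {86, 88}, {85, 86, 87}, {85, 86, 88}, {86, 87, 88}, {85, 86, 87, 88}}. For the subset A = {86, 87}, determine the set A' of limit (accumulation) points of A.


A' = {88}

For each x ∈ X, list the open sets U ∈ τ with x ∈ U, then check whether U ∩ (A ∖ {x}) ≠ ∅ for every such U.
  x = 85: open {85} ∋ x has {85} ∩ (A ∖ {85}) = ∅, so x is NOT a limit point.
  x = 86: open {86} ∋ x has {86} ∩ (A ∖ {86}) = ∅, so x is NOT a limit point.
  x = 87: open {87} ∋ x has {87} ∩ (A ∖ {87}) = ∅, so x is NOT a limit point.
  x = 88: opens ∋ x are {86, 88}, {85, 86, 88}, {86, 87, 88}, {85, 86, 87, 88}; each meets A ∖ {88}, so x IS a limit point.
Collecting: A' = {88}.


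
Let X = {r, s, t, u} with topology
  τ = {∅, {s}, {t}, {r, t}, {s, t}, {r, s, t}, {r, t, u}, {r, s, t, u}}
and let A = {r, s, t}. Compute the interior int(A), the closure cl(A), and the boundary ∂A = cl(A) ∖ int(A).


int(A) = {r, s, t}, cl(A) = {r, s, t, u}, ∂A = {u}.

Closed sets in (X, τ) are complements of opens:
  closed(X, τ) = {∅, {s}, {u}, {r, u}, {s, u}, {r, s, u}, {r, t, u}, {r, s, t, u}}.
int(A) = ⋃ {U ∈ τ : U ⊆ A}. Opens contained in A: ∅, {s}, {t}, {r, t}, {s, t}, {r, s, t}.
Taking the union of these: int(A) = {r, s, t}.
cl(A) = ⋂ {C closed : A ⊆ C}. Closed sets containing A: {r, s, t, u}.
Intersecting these: cl(A) = {r, s, t, u}.
∂A = cl(A) ∖ int(A) = {r, s, t, u} ∖ {r, s, t} = {u}.


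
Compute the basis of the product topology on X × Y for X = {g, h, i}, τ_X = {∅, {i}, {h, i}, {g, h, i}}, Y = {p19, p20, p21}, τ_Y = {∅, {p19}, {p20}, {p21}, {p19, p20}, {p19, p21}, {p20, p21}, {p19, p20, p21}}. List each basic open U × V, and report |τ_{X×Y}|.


Basis B = {∅ × ∅, {i} × {p19}, {i} × {p20}, {i} × {p21}, {h, i} × {p19}, {h, i} × {p20}, {h, i} × {p21}, {i} × {p19, p20}, {i} × {p19, p21}, {i} × {p20, p21}, {g, h, i} × {p19}, {g, h, i} × {p20}, {g, h, i} × {p21}, {i} × {p19, p20, p21}, {h, i} × {p19, p20}, {h, i} × {p19, p21}, {h, i} × {p20, p21}, {g, h, i} × {p19, p20}, {g, h, i} × {p19, p21}, {g, h, i} × {p20, p21}, {h, i} × {p19, p20, p21}, {g, h, i} × {p19, p20, p21}}; |τ_{X×Y}| = 64.

Enumerate products U × V with U ∈ τ_X, V ∈ τ_Y (deduplicated):
  ∅ × ∅ = {} (∅)
  {i} × {p19} = {(i,p19)}
  {i} × {p20} = {(i,p20)}
  {i} × {p21} = {(i,p21)}
  {h, i} × {p19} = {(h,p19), (i,p19)}
  {h, i} × {p20} = {(h,p20), (i,p20)}
  {h, i} × {p21} = {(h,p21), (i,p21)}
  {i} × {p19, p20} = {(i,p19), (i,p20)}
  {i} × {p19, p21} = {(i,p19), (i,p21)}
  {i} × {p20, p21} = {(i,p20), (i,p21)}
  {g, h, i} × {p19} = {(g,p19), (h,p19), (i,p19)}
  {g, h, i} × {p20} = {(g,p20), (h,p20), (i,p20)}
  {g, h, i} × {p21} = {(g,p21), (h,p21), (i,p21)}
  {i} × {p19, p20, p21} = {(i,p19), (i,p20), (i,p21)}
  {h, i} × {p19, p20} = {(h,p19), (h,p20), (i,p19), (i,p20)}
  {h, i} × {p19, p21} = {(h,p19), (h,p21), (i,p19), (i,p21)}
  {h, i} × {p20, p21} = {(h,p20), (h,p21), (i,p20), (i,p21)}
  {g, h, i} × {p19, p20} = {(g,p19), (g,p20), (h,p19), (h,p20), (i,p19), (i,p20)}
  {g, h, i} × {p19, p21} = {(g,p19), (g,p21), (h,p19), (h,p21), (i,p19), (i,p21)}
  {g, h, i} × {p20, p21} = {(g,p20), (g,p21), (h,p20), (h,p21), (i,p20), (i,p21)}
  {h, i} × {p19, p20, p21} = {(h,p19), (h,p20), (h,p21), (i,p19), (i,p20), (i,p21)}
  {g, h, i} × {p19, p20, p21} = {(g,p19), (g,p20), (g,p21), (h,p19), (h,p20), (h,p21), (i,p19), (i,p20), (i,p21)}
These 22 distinct sets form the basis B.
Close under arbitrary unions to get τ_{X×Y}; counting gives |τ_{X×Y}| = 64.


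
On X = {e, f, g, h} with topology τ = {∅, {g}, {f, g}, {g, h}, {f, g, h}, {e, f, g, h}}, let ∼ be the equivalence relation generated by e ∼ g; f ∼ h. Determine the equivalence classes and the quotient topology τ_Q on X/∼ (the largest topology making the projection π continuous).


X/∼ = {[e=g], [f=h]}; |τ_Q| = 2.

Equivalence classes: [e=g], [f=h].
Quotient map π: X → X/∼ sends e ↦ [e=g], f ↦ [f=h], g ↦ [e=g], h ↦ [f=h].
For each subset V ⊆ X/∼, compute π^{-1}(V) ⊆ X and check whether π^{-1}(V) ∈ τ. V is open in τ_Q iff π^{-1}(V) ∈ τ.
  V = {}: π^{-1}(V) = ∅ ∈ τ ✓.
  V = {[e=g]}: π^{-1}(V) = {e, g} ∉ τ ✗.
  V = {[f=h]}: π^{-1}(V) = {f, h} ∉ τ ✗.
  V = {[e=g], [f=h]}: π^{-1}(V) = {e, f, g, h} ∈ τ ✓.
Open sets in the quotient: τ_Q = {{}, {[e=g], [f=h]}} (2 elements).


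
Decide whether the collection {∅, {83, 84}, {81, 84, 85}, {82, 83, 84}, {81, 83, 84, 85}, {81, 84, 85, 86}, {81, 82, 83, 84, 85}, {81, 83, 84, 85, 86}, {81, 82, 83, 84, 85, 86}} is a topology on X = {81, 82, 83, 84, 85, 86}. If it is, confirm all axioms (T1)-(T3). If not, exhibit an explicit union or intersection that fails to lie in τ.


τ is NOT a topology on X.

Axiom (T1): ∅ ∈ τ? Yes; X ∈ τ? Yes.
Axiom (T2/T3): check pairwise unions and intersections of members of τ.
Counterexample for (T3): {83, 84} ∩ {81, 84, 85} = {84} ∉ τ. Therefore τ is NOT a topology.


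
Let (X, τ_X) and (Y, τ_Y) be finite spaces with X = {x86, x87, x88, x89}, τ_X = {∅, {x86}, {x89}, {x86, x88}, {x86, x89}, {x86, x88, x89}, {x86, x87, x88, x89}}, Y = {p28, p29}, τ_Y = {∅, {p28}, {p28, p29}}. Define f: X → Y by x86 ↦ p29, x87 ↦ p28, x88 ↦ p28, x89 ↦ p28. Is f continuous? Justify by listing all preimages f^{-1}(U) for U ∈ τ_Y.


f is NOT continuous.

Compute f^{-1}(U) for each U ∈ τ_Y:
  U = ∅: f^{-1}(U) = ∅ ∈ τ_X ✓.
  U = {p28}: f^{-1}(U) = {x87, x88, x89} ∉ τ_X ✗.
  U = {p28, p29}: f^{-1}(U) = {x86, x87, x88, x89} ∈ τ_X ✓.
Found U = {p28} with f^{-1}(U) = {x87, x88, x89} not in τ_X. Therefore f is NOT continuous.


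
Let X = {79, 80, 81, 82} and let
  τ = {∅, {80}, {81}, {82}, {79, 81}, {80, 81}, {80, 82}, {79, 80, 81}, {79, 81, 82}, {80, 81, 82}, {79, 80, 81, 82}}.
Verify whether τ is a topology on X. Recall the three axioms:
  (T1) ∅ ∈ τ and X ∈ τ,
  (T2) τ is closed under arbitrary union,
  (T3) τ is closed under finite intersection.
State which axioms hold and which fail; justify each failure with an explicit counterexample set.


τ is NOT a topology on X.

Axiom (T1): ∅ ∈ τ? Yes; X ∈ τ? Yes.
Axiom (T2/T3): check pairwise unions and intersections of members of τ.
Counterexample for (T2): {81} ∪ {82} = {81, 82} ∉ τ. Therefore τ is NOT a topology.


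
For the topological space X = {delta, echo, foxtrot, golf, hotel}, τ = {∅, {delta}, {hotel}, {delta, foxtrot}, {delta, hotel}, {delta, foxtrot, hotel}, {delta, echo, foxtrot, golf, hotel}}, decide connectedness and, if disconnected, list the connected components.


(X, τ) is connected.

Find clopen sets (U ∈ τ with X ∖ U ∈ τ):
  U = ∅, X ∖ U = {delta, echo, foxtrot, golf, hotel} — both open, so U is clopen.
  U = {delta, echo, foxtrot, golf, hotel}, X ∖ U = ∅ — both open, so U is clopen.
Only trivial clopens (∅ and X) exist, so (X, τ) is connected.
Compute connected components by grouping points that agree on all clopens:
  component: {delta, echo, foxtrot, golf, hotel}


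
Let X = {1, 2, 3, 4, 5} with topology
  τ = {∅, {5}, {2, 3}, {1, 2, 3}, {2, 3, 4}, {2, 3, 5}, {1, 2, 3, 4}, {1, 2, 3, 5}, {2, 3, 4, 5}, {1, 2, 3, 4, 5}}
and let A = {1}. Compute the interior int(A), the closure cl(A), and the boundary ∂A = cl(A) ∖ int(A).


int(A) = ∅, cl(A) = {1}, ∂A = {1}.

Closed sets in (X, τ) are complements of opens:
  closed(X, τ) = {∅, {1}, {4}, {5}, {1, 4}, {1, 5}, {4, 5}, {1, 4, 5}, {1, 2, 3, 4}, {1, 2, 3, 4, 5}}.
int(A) = ⋃ {U ∈ τ : U ⊆ A}. Opens contained in A: ∅.
Taking the union of these: int(A) = ∅.
cl(A) = ⋂ {C closed : A ⊆ C}. Closed sets containing A: {1}, {1, 4}, {1, 5}, {1, 4, 5}, {1, 2, 3, 4}, {1, 2, 3, 4, 5}.
Intersecting these: cl(A) = {1}.
∂A = cl(A) ∖ int(A) = {1} ∖ ∅ = {1}.


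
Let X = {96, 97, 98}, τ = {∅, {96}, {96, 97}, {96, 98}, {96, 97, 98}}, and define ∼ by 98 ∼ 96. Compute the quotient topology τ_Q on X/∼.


X/∼ = {[96=98], [97]}; |τ_Q| = 3.

Equivalence classes: [96=98], [97].
Quotient map π: X → X/∼ sends 96 ↦ [96=98], 97 ↦ [97], 98 ↦ [96=98].
For each subset V ⊆ X/∼, compute π^{-1}(V) ⊆ X and check whether π^{-1}(V) ∈ τ. V is open in τ_Q iff π^{-1}(V) ∈ τ.
  V = {}: π^{-1}(V) = ∅ ∈ τ ✓.
  V = {[96=98]}: π^{-1}(V) = {96, 98} ∈ τ ✓.
  V = {[97]}: π^{-1}(V) = {97} ∉ τ ✗.
  V = {[96=98], [97]}: π^{-1}(V) = {96, 97, 98} ∈ τ ✓.
Open sets in the quotient: τ_Q = {{}, {[96=98]}, {[96=98], [97]}} (3 elements).


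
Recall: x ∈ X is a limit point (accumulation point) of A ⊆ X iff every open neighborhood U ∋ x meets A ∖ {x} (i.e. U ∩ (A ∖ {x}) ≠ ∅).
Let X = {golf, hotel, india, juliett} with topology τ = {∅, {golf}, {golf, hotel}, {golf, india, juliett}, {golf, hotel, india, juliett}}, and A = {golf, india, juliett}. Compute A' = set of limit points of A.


A' = {hotel, india, juliett}

For each x ∈ X, list the open sets U ∈ τ with x ∈ U, then check whether U ∩ (A ∖ {x}) ≠ ∅ for every such U.
  x = golf: open {golf} ∋ x has {golf} ∩ (A ∖ {golf}) = ∅, so x is NOT a limit point.
  x = hotel: opens ∋ x are {golf, hotel}, {golf, hotel, india, juliett}; each meets A ∖ {hotel}, so x IS a limit point.
  x = india: opens ∋ x are {golf, india, juliett}, {golf, hotel, india, juliett}; each meets A ∖ {india}, so x IS a limit point.
  x = juliett: opens ∋ x are {golf, india, juliett}, {golf, hotel, india, juliett}; each meets A ∖ {juliett}, so x IS a limit point.
Collecting: A' = {hotel, india, juliett}.


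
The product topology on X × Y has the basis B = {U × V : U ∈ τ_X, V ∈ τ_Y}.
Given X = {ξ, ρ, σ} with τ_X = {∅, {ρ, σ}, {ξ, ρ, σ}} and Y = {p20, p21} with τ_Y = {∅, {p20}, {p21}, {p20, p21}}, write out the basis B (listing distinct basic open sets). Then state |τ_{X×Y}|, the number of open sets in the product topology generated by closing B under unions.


Basis B = {∅ × ∅, {ρ, σ} × {p20}, {ρ, σ} × {p21}, {ξ, ρ, σ} × {p20}, {ξ, ρ, σ} × {p21}, {ρ, σ} × {p20, p21}, {ξ, ρ, σ} × {p20, p21}}; |τ_{X×Y}| = 9.

Enumerate products U × V with U ∈ τ_X, V ∈ τ_Y (deduplicated):
  ∅ × ∅ = {} (∅)
  {ρ, σ} × {p20} = {(ρ,p20), (σ,p20)}
  {ρ, σ} × {p21} = {(ρ,p21), (σ,p21)}
  {ξ, ρ, σ} × {p20} = {(ξ,p20), (ρ,p20), (σ,p20)}
  {ξ, ρ, σ} × {p21} = {(ξ,p21), (ρ,p21), (σ,p21)}
  {ρ, σ} × {p20, p21} = {(ρ,p20), (ρ,p21), (σ,p20), (σ,p21)}
  {ξ, ρ, σ} × {p20, p21} = {(ξ,p20), (ξ,p21), (ρ,p20), (ρ,p21), (σ,p20), (σ,p21)}
These 7 distinct sets form the basis B.
Close under arbitrary unions to get τ_{X×Y}; counting gives |τ_{X×Y}| = 9.


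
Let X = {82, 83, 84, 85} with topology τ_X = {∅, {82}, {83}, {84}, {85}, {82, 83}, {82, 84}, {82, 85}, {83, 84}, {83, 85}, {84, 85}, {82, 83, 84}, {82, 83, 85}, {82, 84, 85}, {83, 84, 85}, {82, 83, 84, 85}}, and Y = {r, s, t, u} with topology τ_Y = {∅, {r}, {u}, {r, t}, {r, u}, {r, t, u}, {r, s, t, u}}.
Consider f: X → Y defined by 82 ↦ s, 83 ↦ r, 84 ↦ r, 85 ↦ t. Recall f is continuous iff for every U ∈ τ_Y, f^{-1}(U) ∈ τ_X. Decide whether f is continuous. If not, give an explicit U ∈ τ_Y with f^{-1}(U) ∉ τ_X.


f IS continuous.

Compute f^{-1}(U) for each U ∈ τ_Y:
  U = ∅: f^{-1}(U) = ∅ ∈ τ_X ✓.
  U = {r}: f^{-1}(U) = {83, 84} ∈ τ_X ✓.
  U = {u}: f^{-1}(U) = ∅ ∈ τ_X ✓.
  U = {r, t}: f^{-1}(U) = {83, 84, 85} ∈ τ_X ✓.
  U = {r, u}: f^{-1}(U) = {83, 84} ∈ τ_X ✓.
  U = {r, t, u}: f^{-1}(U) = {83, 84, 85} ∈ τ_X ✓.
  U = {r, s, t, u}: f^{-1}(U) = {82, 83, 84, 85} ∈ τ_X ✓.
Every preimage lies in τ_X, so f IS continuous.


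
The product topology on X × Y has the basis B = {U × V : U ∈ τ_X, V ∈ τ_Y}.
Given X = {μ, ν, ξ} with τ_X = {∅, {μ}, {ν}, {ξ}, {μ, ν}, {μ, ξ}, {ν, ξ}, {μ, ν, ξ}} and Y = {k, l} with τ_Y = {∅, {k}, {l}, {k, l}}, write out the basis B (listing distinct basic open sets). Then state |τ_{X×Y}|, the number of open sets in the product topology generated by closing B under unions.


Basis B = {∅ × ∅, {μ} × {k}, {μ} × {l}, {ν} × {k}, {ν} × {l}, {ξ} × {k}, {ξ} × {l}, {μ} × {k, l}, {μ, ν} × {k}, {μ, ξ} × {k}, {μ, ν} × {l}, {μ, ξ} × {l}, {ν} × {k, l}, {ν, ξ} × {k}, {ν, ξ} × {l}, {ξ} × {k, l}, {μ, ν, ξ} × {k}, {μ, ν, ξ} × {l}, {μ, ν} × {k, l}, {μ, ξ} × {k, l}, {ν, ξ} × {k, l}, {μ, ν, ξ} × {k, l}}; |τ_{X×Y}| = 64.

Enumerate products U × V with U ∈ τ_X, V ∈ τ_Y (deduplicated):
  ∅ × ∅ = {} (∅)
  {μ} × {k} = {(μ,k)}
  {μ} × {l} = {(μ,l)}
  {ν} × {k} = {(ν,k)}
  {ν} × {l} = {(ν,l)}
  {ξ} × {k} = {(ξ,k)}
  {ξ} × {l} = {(ξ,l)}
  {μ} × {k, l} = {(μ,k), (μ,l)}
  {μ, ν} × {k} = {(μ,k), (ν,k)}
  {μ, ξ} × {k} = {(μ,k), (ξ,k)}
  {μ, ν} × {l} = {(μ,l), (ν,l)}
  {μ, ξ} × {l} = {(μ,l), (ξ,l)}
  {ν} × {k, l} = {(ν,k), (ν,l)}
  {ν, ξ} × {k} = {(ν,k), (ξ,k)}
  {ν, ξ} × {l} = {(ν,l), (ξ,l)}
  {ξ} × {k, l} = {(ξ,k), (ξ,l)}
  {μ, ν, ξ} × {k} = {(μ,k), (ν,k), (ξ,k)}
  {μ, ν, ξ} × {l} = {(μ,l), (ν,l), (ξ,l)}
  {μ, ν} × {k, l} = {(μ,k), (μ,l), (ν,k), (ν,l)}
  {μ, ξ} × {k, l} = {(μ,k), (μ,l), (ξ,k), (ξ,l)}
  {ν, ξ} × {k, l} = {(ν,k), (ν,l), (ξ,k), (ξ,l)}
  {μ, ν, ξ} × {k, l} = {(μ,k), (μ,l), (ν,k), (ν,l), (ξ,k), (ξ,l)}
These 22 distinct sets form the basis B.
Close under arbitrary unions to get τ_{X×Y}; counting gives |τ_{X×Y}| = 64.


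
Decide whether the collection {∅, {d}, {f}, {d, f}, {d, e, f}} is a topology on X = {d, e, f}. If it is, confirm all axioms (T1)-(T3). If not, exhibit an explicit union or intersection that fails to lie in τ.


τ IS a topology on X.

Axiom (T1): ∅ ∈ τ? Yes; X ∈ τ? Yes.
Axiom (T2/T3): check pairwise unions and intersections of members of τ.
All pairwise intersections and unions checked — each lies in τ. Therefore τ satisfies (T1), (T2), (T3): it IS a topology on X.


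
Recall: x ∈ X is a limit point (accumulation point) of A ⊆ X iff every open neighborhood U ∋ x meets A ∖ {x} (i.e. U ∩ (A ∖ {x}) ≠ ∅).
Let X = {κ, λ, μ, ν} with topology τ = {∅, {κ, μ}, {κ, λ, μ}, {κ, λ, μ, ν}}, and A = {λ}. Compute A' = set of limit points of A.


A' = {ν}

For each x ∈ X, list the open sets U ∈ τ with x ∈ U, then check whether U ∩ (A ∖ {x}) ≠ ∅ for every such U.
  x = κ: open {κ, μ} ∋ x has {κ, μ} ∩ (A ∖ {κ}) = ∅, so x is NOT a limit point.
  x = λ: open {κ, λ, μ} ∋ x has {κ, λ, μ} ∩ (A ∖ {λ}) = ∅, so x is NOT a limit point.
  x = μ: open {κ, μ} ∋ x has {κ, μ} ∩ (A ∖ {μ}) = ∅, so x is NOT a limit point.
  x = ν: opens ∋ x are {κ, λ, μ, ν}; each meets A ∖ {ν}, so x IS a limit point.
Collecting: A' = {ν}.


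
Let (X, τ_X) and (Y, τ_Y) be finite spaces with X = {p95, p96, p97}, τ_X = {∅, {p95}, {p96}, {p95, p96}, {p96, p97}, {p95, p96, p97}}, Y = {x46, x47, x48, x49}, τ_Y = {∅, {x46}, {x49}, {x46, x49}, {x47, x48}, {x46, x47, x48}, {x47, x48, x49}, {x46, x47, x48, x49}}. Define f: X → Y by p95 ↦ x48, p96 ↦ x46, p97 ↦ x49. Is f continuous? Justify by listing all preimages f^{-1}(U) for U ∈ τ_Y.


f is NOT continuous.

Compute f^{-1}(U) for each U ∈ τ_Y:
  U = ∅: f^{-1}(U) = ∅ ∈ τ_X ✓.
  U = {x46}: f^{-1}(U) = {p96} ∈ τ_X ✓.
  U = {x49}: f^{-1}(U) = {p97} ∉ τ_X ✗.
  U = {x46, x49}: f^{-1}(U) = {p96, p97} ∈ τ_X ✓.
  U = {x47, x48}: f^{-1}(U) = {p95} ∈ τ_X ✓.
  U = {x46, x47, x48}: f^{-1}(U) = {p95, p96} ∈ τ_X ✓.
  U = {x47, x48, x49}: f^{-1}(U) = {p95, p97} ∉ τ_X ✗.
  U = {x46, x47, x48, x49}: f^{-1}(U) = {p95, p96, p97} ∈ τ_X ✓.
Found U = {x49} with f^{-1}(U) = {p97} not in τ_X. Therefore f is NOT continuous.


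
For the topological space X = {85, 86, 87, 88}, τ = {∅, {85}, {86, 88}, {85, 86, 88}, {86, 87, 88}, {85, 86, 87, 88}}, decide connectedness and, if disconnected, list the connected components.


(X, τ) is disconnected; components = [{85}, {86, 87, 88}].

Find clopen sets (U ∈ τ with X ∖ U ∈ τ):
  U = ∅, X ∖ U = {85, 86, 87, 88} — both open, so U is clopen.
  U = {85}, X ∖ U = {86, 87, 88} — both open, so U is clopen.
  U = {86, 87, 88}, X ∖ U = {85} — both open, so U is clopen.
  U = {85, 86, 87, 88}, X ∖ U = ∅ — both open, so U is clopen.
Nontrivial clopen(s) exist: e.g. {85}. So (X, τ) is disconnected.
Compute connected components by grouping points that agree on all clopens:
  component: {85}
  component: {86, 87, 88}


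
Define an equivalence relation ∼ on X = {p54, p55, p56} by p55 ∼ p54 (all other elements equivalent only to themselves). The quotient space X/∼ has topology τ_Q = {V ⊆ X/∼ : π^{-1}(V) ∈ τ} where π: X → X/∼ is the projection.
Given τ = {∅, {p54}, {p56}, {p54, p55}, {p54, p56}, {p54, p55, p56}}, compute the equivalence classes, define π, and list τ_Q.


X/∼ = {[p54=p55], [p56]}; |τ_Q| = 4.

Equivalence classes: [p54=p55], [p56].
Quotient map π: X → X/∼ sends p54 ↦ [p54=p55], p55 ↦ [p54=p55], p56 ↦ [p56].
For each subset V ⊆ X/∼, compute π^{-1}(V) ⊆ X and check whether π^{-1}(V) ∈ τ. V is open in τ_Q iff π^{-1}(V) ∈ τ.
  V = {}: π^{-1}(V) = ∅ ∈ τ ✓.
  V = {[p54=p55]}: π^{-1}(V) = {p54, p55} ∈ τ ✓.
  V = {[p56]}: π^{-1}(V) = {p56} ∈ τ ✓.
  V = {[p54=p55], [p56]}: π^{-1}(V) = {p54, p55, p56} ∈ τ ✓.
Open sets in the quotient: τ_Q = {{}, {[p54=p55]}, {[p56]}, {[p54=p55], [p56]}} (4 elements).


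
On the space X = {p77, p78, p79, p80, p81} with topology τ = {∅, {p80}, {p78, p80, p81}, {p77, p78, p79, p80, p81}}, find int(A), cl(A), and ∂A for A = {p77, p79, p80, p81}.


int(A) = {p80}, cl(A) = {p77, p78, p79, p80, p81}, ∂A = {p77, p78, p79, p81}.

Closed sets in (X, τ) are complements of opens:
  closed(X, τ) = {∅, {p77, p79}, {p77, p78, p79, p81}, {p77, p78, p79, p80, p81}}.
int(A) = ⋃ {U ∈ τ : U ⊆ A}. Opens contained in A: ∅, {p80}.
Taking the union of these: int(A) = {p80}.
cl(A) = ⋂ {C closed : A ⊆ C}. Closed sets containing A: {p77, p78, p79, p80, p81}.
Intersecting these: cl(A) = {p77, p78, p79, p80, p81}.
∂A = cl(A) ∖ int(A) = {p77, p78, p79, p80, p81} ∖ {p80} = {p77, p78, p79, p81}.


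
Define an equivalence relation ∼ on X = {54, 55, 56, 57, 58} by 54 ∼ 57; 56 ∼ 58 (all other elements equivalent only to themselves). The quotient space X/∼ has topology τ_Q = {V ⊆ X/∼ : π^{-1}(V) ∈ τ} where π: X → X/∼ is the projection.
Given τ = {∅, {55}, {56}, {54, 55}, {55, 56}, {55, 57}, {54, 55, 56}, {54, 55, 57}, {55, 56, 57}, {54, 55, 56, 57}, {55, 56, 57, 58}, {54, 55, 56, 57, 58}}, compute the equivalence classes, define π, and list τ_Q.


X/∼ = {[54=57], [55], [56=58]}; |τ_Q| = 4.

Equivalence classes: [54=57], [55], [56=58].
Quotient map π: X → X/∼ sends 54 ↦ [54=57], 55 ↦ [55], 56 ↦ [56=58], 57 ↦ [54=57], 58 ↦ [56=58].
For each subset V ⊆ X/∼, compute π^{-1}(V) ⊆ X and check whether π^{-1}(V) ∈ τ. V is open in τ_Q iff π^{-1}(V) ∈ τ.
  V = {}: π^{-1}(V) = ∅ ∈ τ ✓.
  V = {[54=57]}: π^{-1}(V) = {54, 57} ∉ τ ✗.
  V = {[55]}: π^{-1}(V) = {55} ∈ τ ✓.
  V = {[54=57], [55]}: π^{-1}(V) = {54, 55, 57} ∈ τ ✓.
  V = {[56=58]}: π^{-1}(V) = {56, 58} ∉ τ ✗.
  V = {[54=57], [56=58]}: π^{-1}(V) = {54, 56, 57, 58} ∉ τ ✗.
  V = {[55], [56=58]}: π^{-1}(V) = {55, 56, 58} ∉ τ ✗.
  V = {[54=57], [55], [56=58]}: π^{-1}(V) = {54, 55, 56, 57, 58} ∈ τ ✓.
Open sets in the quotient: τ_Q = {{}, {[55]}, {[54=57], [55]}, {[54=57], [55], [56=58]}} (4 elements).


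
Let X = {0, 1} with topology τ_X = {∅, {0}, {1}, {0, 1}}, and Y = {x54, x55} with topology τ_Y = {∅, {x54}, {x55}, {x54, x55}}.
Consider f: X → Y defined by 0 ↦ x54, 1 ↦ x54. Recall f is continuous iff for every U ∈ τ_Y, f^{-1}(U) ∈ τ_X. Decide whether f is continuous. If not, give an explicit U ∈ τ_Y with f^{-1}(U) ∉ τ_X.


f IS continuous.

Compute f^{-1}(U) for each U ∈ τ_Y:
  U = ∅: f^{-1}(U) = ∅ ∈ τ_X ✓.
  U = {x54}: f^{-1}(U) = {0, 1} ∈ τ_X ✓.
  U = {x55}: f^{-1}(U) = ∅ ∈ τ_X ✓.
  U = {x54, x55}: f^{-1}(U) = {0, 1} ∈ τ_X ✓.
Every preimage lies in τ_X, so f IS continuous.


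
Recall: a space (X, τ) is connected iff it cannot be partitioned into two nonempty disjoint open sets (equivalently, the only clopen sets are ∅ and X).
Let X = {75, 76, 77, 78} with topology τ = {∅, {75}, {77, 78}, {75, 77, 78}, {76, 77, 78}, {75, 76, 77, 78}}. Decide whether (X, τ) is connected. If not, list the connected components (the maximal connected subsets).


(X, τ) is disconnected; components = [{75}, {76, 77, 78}].

Find clopen sets (U ∈ τ with X ∖ U ∈ τ):
  U = ∅, X ∖ U = {75, 76, 77, 78} — both open, so U is clopen.
  U = {75}, X ∖ U = {76, 77, 78} — both open, so U is clopen.
  U = {76, 77, 78}, X ∖ U = {75} — both open, so U is clopen.
  U = {75, 76, 77, 78}, X ∖ U = ∅ — both open, so U is clopen.
Nontrivial clopen(s) exist: e.g. {75}. So (X, τ) is disconnected.
Compute connected components by grouping points that agree on all clopens:
  component: {75}
  component: {76, 77, 78}


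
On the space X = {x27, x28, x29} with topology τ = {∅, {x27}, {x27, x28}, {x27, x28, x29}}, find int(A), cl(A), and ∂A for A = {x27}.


int(A) = {x27}, cl(A) = {x27, x28, x29}, ∂A = {x28, x29}.

Closed sets in (X, τ) are complements of opens:
  closed(X, τ) = {∅, {x29}, {x28, x29}, {x27, x28, x29}}.
int(A) = ⋃ {U ∈ τ : U ⊆ A}. Opens contained in A: ∅, {x27}.
Taking the union of these: int(A) = {x27}.
cl(A) = ⋂ {C closed : A ⊆ C}. Closed sets containing A: {x27, x28, x29}.
Intersecting these: cl(A) = {x27, x28, x29}.
∂A = cl(A) ∖ int(A) = {x27, x28, x29} ∖ {x27} = {x28, x29}.


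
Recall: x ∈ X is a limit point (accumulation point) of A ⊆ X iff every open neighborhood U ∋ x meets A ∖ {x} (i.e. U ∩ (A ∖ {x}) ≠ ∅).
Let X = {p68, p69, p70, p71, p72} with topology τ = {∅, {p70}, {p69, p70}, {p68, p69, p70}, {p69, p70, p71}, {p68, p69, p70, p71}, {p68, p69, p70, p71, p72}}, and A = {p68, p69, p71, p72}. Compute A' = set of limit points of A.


A' = {p68, p71, p72}

For each x ∈ X, list the open sets U ∈ τ with x ∈ U, then check whether U ∩ (A ∖ {x}) ≠ ∅ for every such U.
  x = p68: opens ∋ x are {p68, p69, p70}, {p68, p69, p70, p71}, {p68, p69, p70, p71, p72}; each meets A ∖ {p68}, so x IS a limit point.
  x = p69: open {p69, p70} ∋ x has {p69, p70} ∩ (A ∖ {p69}) = ∅, so x is NOT a limit point.
  x = p70: open {p70} ∋ x has {p70} ∩ (A ∖ {p70}) = ∅, so x is NOT a limit point.
  x = p71: opens ∋ x are {p69, p70, p71}, {p68, p69, p70, p71}, {p68, p69, p70, p71, p72}; each meets A ∖ {p71}, so x IS a limit point.
  x = p72: opens ∋ x are {p68, p69, p70, p71, p72}; each meets A ∖ {p72}, so x IS a limit point.
Collecting: A' = {p68, p71, p72}.


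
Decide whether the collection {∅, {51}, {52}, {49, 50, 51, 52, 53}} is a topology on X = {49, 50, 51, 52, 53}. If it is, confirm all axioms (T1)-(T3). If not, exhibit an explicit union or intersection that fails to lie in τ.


τ is NOT a topology on X.

Axiom (T1): ∅ ∈ τ? Yes; X ∈ τ? Yes.
Axiom (T2/T3): check pairwise unions and intersections of members of τ.
Counterexample for (T2): {51} ∪ {52} = {51, 52} ∉ τ. Therefore τ is NOT a topology.


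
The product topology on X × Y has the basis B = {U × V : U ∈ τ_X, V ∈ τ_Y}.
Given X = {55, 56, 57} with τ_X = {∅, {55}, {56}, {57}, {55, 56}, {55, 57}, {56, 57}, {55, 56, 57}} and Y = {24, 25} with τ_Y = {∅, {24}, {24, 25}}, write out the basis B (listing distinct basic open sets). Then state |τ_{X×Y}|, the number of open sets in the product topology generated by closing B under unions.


Basis B = {∅ × ∅, {55} × {24}, {56} × {24}, {57} × {24}, {55} × {24, 25}, {55, 56} × {24}, {55, 57} × {24}, {56} × {24, 25}, {56, 57} × {24}, {57} × {24, 25}, {55, 56, 57} × {24}, {55, 56} × {24, 25}, {55, 57} × {24, 25}, {56, 57} × {24, 25}, {55, 56, 57} × {24, 25}}; |τ_{X×Y}| = 27.

Enumerate products U × V with U ∈ τ_X, V ∈ τ_Y (deduplicated):
  ∅ × ∅ = {} (∅)
  {55} × {24} = {(55,24)}
  {56} × {24} = {(56,24)}
  {57} × {24} = {(57,24)}
  {55} × {24, 25} = {(55,24), (55,25)}
  {55, 56} × {24} = {(55,24), (56,24)}
  {55, 57} × {24} = {(55,24), (57,24)}
  {56} × {24, 25} = {(56,24), (56,25)}
  {56, 57} × {24} = {(56,24), (57,24)}
  {57} × {24, 25} = {(57,24), (57,25)}
  {55, 56, 57} × {24} = {(55,24), (56,24), (57,24)}
  {55, 56} × {24, 25} = {(55,24), (55,25), (56,24), (56,25)}
  {55, 57} × {24, 25} = {(55,24), (55,25), (57,24), (57,25)}
  {56, 57} × {24, 25} = {(56,24), (56,25), (57,24), (57,25)}
  {55, 56, 57} × {24, 25} = {(55,24), (55,25), (56,24), (56,25), (57,24), (57,25)}
These 15 distinct sets form the basis B.
Close under arbitrary unions to get τ_{X×Y}; counting gives |τ_{X×Y}| = 27.


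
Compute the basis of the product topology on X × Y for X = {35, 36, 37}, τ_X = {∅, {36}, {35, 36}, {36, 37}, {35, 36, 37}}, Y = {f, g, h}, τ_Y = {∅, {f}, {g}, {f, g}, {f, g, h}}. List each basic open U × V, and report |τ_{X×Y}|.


Basis B = {∅ × ∅, {36} × {f}, {36} × {g}, {35, 36} × {f}, {35, 36} × {g}, {36} × {f, g}, {36, 37} × {f}, {36, 37} × {g}, {35, 36, 37} × {f}, {35, 36, 37} × {g}, {36} × {f, g, h}, {35, 36} × {f, g}, {36, 37} × {f, g}, {35, 36} × {f, g, h}, {35, 36, 37} × {f, g}, {36, 37} × {f, g, h}, {35, 36, 37} × {f, g, h}}; |τ_{X×Y}| = 50.

Enumerate products U × V with U ∈ τ_X, V ∈ τ_Y (deduplicated):
  ∅ × ∅ = {} (∅)
  {36} × {f} = {(36,f)}
  {36} × {g} = {(36,g)}
  {35, 36} × {f} = {(35,f), (36,f)}
  {35, 36} × {g} = {(35,g), (36,g)}
  {36} × {f, g} = {(36,f), (36,g)}
  {36, 37} × {f} = {(36,f), (37,f)}
  {36, 37} × {g} = {(36,g), (37,g)}
  {35, 36, 37} × {f} = {(35,f), (36,f), (37,f)}
  {35, 36, 37} × {g} = {(35,g), (36,g), (37,g)}
  {36} × {f, g, h} = {(36,f), (36,g), (36,h)}
  {35, 36} × {f, g} = {(35,f), (35,g), (36,f), (36,g)}
  {36, 37} × {f, g} = {(36,f), (36,g), (37,f), (37,g)}
  {35, 36} × {f, g, h} = {(35,f), (35,g), (35,h), (36,f), (36,g), (36,h)}
  {35, 36, 37} × {f, g} = {(35,f), (35,g), (36,f), (36,g), (37,f), (37,g)}
  {36, 37} × {f, g, h} = {(36,f), (36,g), (36,h), (37,f), (37,g), (37,h)}
  {35, 36, 37} × {f, g, h} = {(35,f), (35,g), (35,h), (36,f), (36,g), (36,h), (37,f), (37,g), (37,h)}
These 17 distinct sets form the basis B.
Close under arbitrary unions to get τ_{X×Y}; counting gives |τ_{X×Y}| = 50.


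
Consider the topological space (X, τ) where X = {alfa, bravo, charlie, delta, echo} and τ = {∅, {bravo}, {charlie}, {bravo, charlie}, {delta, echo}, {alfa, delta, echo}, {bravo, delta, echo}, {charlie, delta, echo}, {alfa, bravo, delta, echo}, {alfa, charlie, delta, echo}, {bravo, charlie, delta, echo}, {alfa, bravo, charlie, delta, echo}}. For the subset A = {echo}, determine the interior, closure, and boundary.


int(A) = ∅, cl(A) = {alfa, delta, echo}, ∂A = {alfa, delta, echo}.

Closed sets in (X, τ) are complements of opens:
  closed(X, τ) = {∅, {alfa}, {bravo}, {charlie}, {alfa, bravo}, {alfa, charlie}, {bravo, charlie}, {alfa, bravo, charlie}, {alfa, delta, echo}, {alfa, bravo, delta, echo}, {alfa, charlie, delta, echo}, {alfa, bravo, charlie, delta, echo}}.
int(A) = ⋃ {U ∈ τ : U ⊆ A}. Opens contained in A: ∅.
Taking the union of these: int(A) = ∅.
cl(A) = ⋂ {C closed : A ⊆ C}. Closed sets containing A: {alfa, delta, echo}, {alfa, bravo, delta, echo}, {alfa, charlie, delta, echo}, {alfa, bravo, charlie, delta, echo}.
Intersecting these: cl(A) = {alfa, delta, echo}.
∂A = cl(A) ∖ int(A) = {alfa, delta, echo} ∖ ∅ = {alfa, delta, echo}.
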